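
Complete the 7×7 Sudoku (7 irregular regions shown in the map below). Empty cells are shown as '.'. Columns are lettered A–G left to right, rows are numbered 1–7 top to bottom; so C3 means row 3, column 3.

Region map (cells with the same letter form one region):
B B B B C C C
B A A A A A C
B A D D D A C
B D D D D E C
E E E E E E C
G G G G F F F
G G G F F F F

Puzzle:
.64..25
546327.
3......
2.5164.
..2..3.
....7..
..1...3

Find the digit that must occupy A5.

D1 = 7 (sole candidate).
G2 = 1 (sole candidate).
C3 = 7 (sole candidate).
E3 = 4 (sole candidate).
G3 = 6 (sole candidate).
B4 = 3 (sole candidate).
G4 = 7 (sole candidate).
G5 = 4 (sole candidate).
C6 = 3 (sole candidate).
G6 = 2 (sole candidate).
E7 = 5 (sole candidate).
F7 = 6 (sole candidate).
A1 = 1 (sole candidate).
E1 = 3 (sole candidate).
D3 = 2 (sole candidate).
E5 = 1 (sole candidate).
B6 = 5 (sole candidate).
F6 = 1 (sole candidate).
D7 = 4 (sole candidate).
B3 = 1 (sole candidate).
F3 = 5 (sole candidate).
B5 = 7 (sole candidate).
D6 = 6 (sole candidate).
A7 = 7 (sole candidate).
B7 = 2 (sole candidate).
A5 = 6: row 5 has {1,2,3,4,7}; col 1 has {1,2,3,5,7}; region has {1,2,3,4,7} → only 6 remains.

6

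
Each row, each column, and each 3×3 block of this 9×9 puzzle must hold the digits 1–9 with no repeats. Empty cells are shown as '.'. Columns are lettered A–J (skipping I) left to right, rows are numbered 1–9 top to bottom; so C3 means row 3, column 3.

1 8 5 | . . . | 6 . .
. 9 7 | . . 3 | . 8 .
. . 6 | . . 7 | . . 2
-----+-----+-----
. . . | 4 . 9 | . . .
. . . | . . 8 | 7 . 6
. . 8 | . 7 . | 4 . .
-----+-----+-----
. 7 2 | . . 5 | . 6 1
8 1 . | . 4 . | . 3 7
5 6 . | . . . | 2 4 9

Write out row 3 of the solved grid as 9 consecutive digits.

G7 = 8 (sole candidate).
C8 = 9 (sole candidate).
G8 = 5 (sole candidate).
C9 = 3 (sole candidate).
F9 = 1 (sole candidate).
G2 = 1 (sole candidate).
C4 = 1 (sole candidate).
G4 = 3 (sole candidate).
C5 = 4 (sole candidate).
J6 = 5 (sole candidate).
A7 = 4 (sole candidate).
E9 = 8 (sole candidate).
A2 = 2 (sole candidate).
J2 = 4 (sole candidate).
A3 = 3: row 3 has {2,6,7}; col 1 has {1,2,4,5,8}; box has {1,2,5,6,7,8,9} → only 3 remains.
B3 = 4: row 3 has {2,3,6,7}; col 2 has {1,6,7,8,9}; box has {1,2,3,5,6,7,8,9} → only 4 remains.
G3 = 9: row 3 has {2,3,4,6,7}; col 7 has {1,2,3,4,5,6,7,8}; box has {1,2,4,6,8} → only 9 remains.
H3 = 5: row 3 has {2,3,4,6,7,9}; col 8 has {3,4,6,8}; box has {1,2,4,6,8,9} → only 5 remains.
H4 = 2 (sole candidate).
J4 = 8 (sole candidate).
A5 = 9 (sole candidate).
H5 = 1 (sole candidate).
A6 = 6 (sole candidate).
F6 = 2 (sole candidate).
H6 = 9 (sole candidate).
F8 = 6 (sole candidate).
D9 = 7 (sole candidate).
F1 = 4 (sole candidate).
H1 = 7 (sole candidate).
J1 = 3 (sole candidate).
E3 = 1: row 3 has {2,3,4,5,6,7,9}; col 5 has {4,7,8}; box has {3,4,7} → only 1 remains.
A4 = 7 (sole candidate).
B4 = 5 (sole candidate).
E4 = 6 (sole candidate).
B6 = 3 (sole candidate).
D6 = 1 (sole candidate).
D8 = 2 (sole candidate).
D1 = 9 (sole candidate).
E1 = 2 (sole candidate).
E2 = 5 (sole candidate).
D3 = 8: row 3 has {1,2,3,4,5,6,7,9}; col 4 has {1,2,4,7,9}; box has {1,2,3,4,5,7,9} → only 8 remains.

346817952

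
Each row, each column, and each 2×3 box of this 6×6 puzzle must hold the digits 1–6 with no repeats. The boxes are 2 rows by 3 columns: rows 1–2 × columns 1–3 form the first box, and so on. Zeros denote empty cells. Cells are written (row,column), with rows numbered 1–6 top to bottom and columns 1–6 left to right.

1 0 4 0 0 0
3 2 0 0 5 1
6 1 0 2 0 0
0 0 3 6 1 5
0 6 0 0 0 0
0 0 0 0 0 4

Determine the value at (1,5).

2

(1,2) = 5: row 1 has {1,4}; col 2 has {1,2,6}; box has {1,2,3,4} → only 5 remains.
(1,4) = 3: row 1 has {1,4,5}; col 4 has {2,6}; box has {1,5} → only 3 remains.
(2,3) = 6: row 2 has {1,2,3,5}; col 3 has {3,4}; box has {1,2,3,4,5} → only 6 remains.
(2,4) = 4: row 2 has {1,2,3,5,6}; col 4 has {2,3,6}; box has {1,3,5} → only 4 remains.
(3,3) = 5: row 3 has {1,2,6}; col 3 has {3,4,6}; box has {1,3,6} → only 5 remains.
(3,6) = 3: row 3 has {1,2,5,6}; col 6 has {1,4,5}; box has {1,2,5,6} → only 3 remains.
(4,2) = 4: row 4 has {1,3,5,6}; col 2 has {1,2,5,6}; box has {1,3,5,6} → only 4 remains.
(5,6) = 2: row 5 has {6}; col 6 has {1,3,4,5}; box has {4} → only 2 remains.
(6,2) = 3: row 6 has {4}; col 2 has {1,2,4,5,6}; box has {6} → only 3 remains.
(6,5) = 6: row 6 has {3,4}; col 5 has {1,5}; box has {2,4} → only 6 remains.
(1,5) = 2: row 1 has {1,3,4,5}; col 5 has {1,5,6}; box has {1,3,4,5} → only 2 remains.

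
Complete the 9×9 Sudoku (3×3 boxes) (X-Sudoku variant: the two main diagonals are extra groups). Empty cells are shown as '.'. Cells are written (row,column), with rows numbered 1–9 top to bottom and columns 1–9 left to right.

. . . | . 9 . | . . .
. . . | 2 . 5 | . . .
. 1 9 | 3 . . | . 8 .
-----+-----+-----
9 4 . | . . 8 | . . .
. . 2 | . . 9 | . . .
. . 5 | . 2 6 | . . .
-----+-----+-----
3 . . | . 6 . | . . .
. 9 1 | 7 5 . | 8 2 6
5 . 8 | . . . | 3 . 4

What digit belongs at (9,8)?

(8,1) = 4 (sole candidate).
(8,6) = 3 (sole candidate).
(9,5) = 1 (sole candidate).
(9,6) = 2 (sole candidate).
(7,3) = 7 (sole candidate).
(7,6) = 4 (sole candidate).
(9,2) = 6 (sole candidate).
(9,4) = 9 (sole candidate).
(9,8) = 7: row 9 has {1,2,3,4,5,6,8,9}; col 8 has {2,8}; box has {2,3,4,6,8} → only 7 remains.

7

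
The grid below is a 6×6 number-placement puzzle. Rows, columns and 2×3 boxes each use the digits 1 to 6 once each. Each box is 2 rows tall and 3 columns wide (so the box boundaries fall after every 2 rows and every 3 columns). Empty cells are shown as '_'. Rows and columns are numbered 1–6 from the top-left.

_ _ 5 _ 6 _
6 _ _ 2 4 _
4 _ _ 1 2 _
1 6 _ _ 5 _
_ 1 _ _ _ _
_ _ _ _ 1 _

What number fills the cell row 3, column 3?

3

row 1, column 4 = 3: row 1 has {5,6}; col 4 has {1,2}; box has {2,4,6} → only 3 remains.
row 1, column 6 = 1: row 1 has {3,5,6}; col 6 has {}; box has {2,3,4,6} → only 1 remains.
row 2, column 2 = 3: row 2 has {2,4,6}; col 2 has {1,6}; box has {5,6} → only 3 remains.
row 2, column 3 = 1: row 2 has {2,3,4,6}; col 3 has {5}; box has {3,5,6} → only 1 remains.
row 2, column 6 = 5: row 2 has {1,2,3,4,6}; col 6 has {1}; box has {1,2,3,4,6} → only 5 remains.
row 3, column 2 = 5: row 3 has {1,2,4}; col 2 has {1,3,6}; box has {1,4,6} → only 5 remains.
row 3, column 3 = 3: row 3 has {1,2,4,5}; col 3 has {1,5}; box has {1,4,5,6} → only 3 remains.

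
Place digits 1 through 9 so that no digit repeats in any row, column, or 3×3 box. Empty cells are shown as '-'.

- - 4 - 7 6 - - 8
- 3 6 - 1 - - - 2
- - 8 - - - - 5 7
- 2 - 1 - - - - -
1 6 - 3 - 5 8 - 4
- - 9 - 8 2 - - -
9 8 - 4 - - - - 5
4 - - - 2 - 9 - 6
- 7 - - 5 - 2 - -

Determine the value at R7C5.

6

R2C7 = 4: row 2 has {1,2,3,6}; col 7 has {2,8,9}; box has {2,5,7,8} → only 4 remains.
R2C8 = 9: row 2 has {1,2,3,4,6}; col 8 has {5}; box has {2,4,5,7,8} → only 9 remains.
R3C1 = 2: row 3 has {5,7,8}; col 1 has {1,4,9}; box has {3,4,6,8} → only 2 remains.
R3C4 = 9: row 3 has {2,5,7,8}; col 4 has {1,3,4}; box has {1,6,7} → only 9 remains.
R5C3 = 7: row 5 has {1,3,4,5,6,8}; col 3 has {4,6,8,9}; box has {1,2,6,9} → only 7 remains.
R5C5 = 9: row 5 has {1,3,4,5,6,7,8}; col 5 has {1,2,5,7,8}; box has {1,2,3,5,8} → only 9 remains.
R5C8 = 2: row 5 has {1,3,4,5,6,7,8,9}; col 8 has {5,9}; box has {4,8} → only 2 remains.
R1C1 = 5: row 1 has {4,6,7,8}; col 1 has {1,2,4,9}; box has {2,3,4,6,8} → only 5 remains.
R1C4 = 2: row 1 has {4,5,6,7,8}; col 4 has {1,3,4,9}; box has {1,6,7,9} → only 2 remains.
R2C1 = 7: row 2 has {1,2,3,4,6,9}; col 1 has {1,2,4,5,9}; box has {2,3,4,5,6,8} → only 7 remains.
R2C6 = 8: row 2 has {1,2,3,4,6,7,9}; col 6 has {2,5,6}; box has {1,2,6,7,9} → only 8 remains.
R3C2 = 1: row 3 has {2,5,7,8,9}; col 2 has {2,3,6,7,8}; box has {2,3,4,5,6,7,8} → only 1 remains.
R6C1 = 3: row 6 has {2,8,9}; col 1 has {1,2,4,5,7,9}; box has {1,2,6,7,9} → only 3 remains.
R6C9 = 1: row 6 has {2,3,8,9}; col 9 has {2,4,5,6,7,8}; box has {2,4,8} → only 1 remains.
R8C2 = 5: row 8 has {2,4,6,9}; col 2 has {1,2,3,6,7,8}; box has {4,7,8,9} → only 5 remains.
R9C1 = 6: row 9 has {2,5,7}; col 1 has {1,2,3,4,5,7,9}; box has {4,5,7,8,9} → only 6 remains.
R9C4 = 8: row 9 has {2,5,6,7}; col 4 has {1,2,3,4,9}; box has {2,4,5} → only 8 remains.
R9C9 = 3: row 9 has {2,5,6,7,8}; col 9 has {1,2,4,5,6,7,8}; box has {2,5,6,9} → only 3 remains.
R1C2 = 9: row 1 has {2,4,5,6,7,8}; col 2 has {1,2,3,5,6,7,8}; box has {1,2,3,4,5,6,7,8} → only 9 remains.
R2C4 = 5: row 2 has {1,2,3,4,6,7,8,9}; col 4 has {1,2,3,4,8,9}; box has {1,2,6,7,8,9} → only 5 remains.
R4C1 = 8: row 4 has {1,2}; col 1 has {1,2,3,4,5,6,7,9}; box has {1,2,3,6,7,9} → only 8 remains.
R4C3 = 5: row 4 has {1,2,8}; col 3 has {4,6,7,8,9}; box has {1,2,3,6,7,8,9} → only 5 remains.
R4C9 = 9: row 4 has {1,2,5,8}; col 9 has {1,2,3,4,5,6,7,8}; box has {1,2,4,8} → only 9 remains.
R6C2 = 4: row 6 has {1,2,3,8,9}; col 2 has {1,2,3,5,6,7,8,9}; box has {1,2,3,5,6,7,8,9} → only 4 remains.
R8C4 = 7: row 8 has {2,4,5,6,9}; col 4 has {1,2,3,4,5,8,9}; box has {2,4,5,8} → only 7 remains.
R9C3 = 1: row 9 has {2,3,5,6,7,8}; col 3 has {4,5,6,7,8,9}; box has {4,5,6,7,8,9} → only 1 remains.
R9C6 = 9: row 9 has {1,2,3,5,6,7,8}; col 6 has {2,5,6,8}; box has {2,4,5,7,8} → only 9 remains.
R9C8 = 4: row 9 has {1,2,3,5,6,7,8,9}; col 8 has {2,5,9}; box has {2,3,5,6,9} → only 4 remains.
R6C4 = 6: row 6 has {1,2,3,4,8,9}; col 4 has {1,2,3,4,5,7,8,9}; box has {1,2,3,5,8,9} → only 6 remains.
R6C8 = 7: row 6 has {1,2,3,4,6,8,9}; col 8 has {2,4,5,9}; box has {1,2,4,8,9} → only 7 remains.
R7C8 = 1: row 7 has {4,5,8,9}; col 8 has {2,4,5,7,9}; box has {2,3,4,5,6,9} → only 1 remains.
R8C3 = 3: row 8 has {2,4,5,6,7,9}; col 3 has {1,4,5,6,7,8,9}; box has {1,4,5,6,7,8,9} → only 3 remains.
R8C6 = 1: row 8 has {2,3,4,5,6,7,9}; col 6 has {2,5,6,8,9}; box has {2,4,5,7,8,9} → only 1 remains.
R8C8 = 8: row 8 has {1,2,3,4,5,6,7,9}; col 8 has {1,2,4,5,7,9}; box has {1,2,3,4,5,6,9} → only 8 remains.
R1C8 = 3: row 1 has {2,4,5,6,7,8,9}; col 8 has {1,2,4,5,7,8,9}; box has {2,4,5,7,8,9} → only 3 remains.
R3C7 = 6: row 3 has {1,2,5,7,8,9}; col 7 has {2,4,8,9}; box has {2,3,4,5,7,8,9} → only 6 remains.
R4C5 = 4: row 4 has {1,2,5,8,9}; col 5 has {1,2,5,7,8,9}; box has {1,2,3,5,6,8,9} → only 4 remains.
R4C6 = 7: row 4 has {1,2,4,5,8,9}; col 6 has {1,2,5,6,8,9}; box has {1,2,3,4,5,6,8,9} → only 7 remains.
R4C7 = 3: row 4 has {1,2,4,5,7,8,9}; col 7 has {2,4,6,8,9}; box has {1,2,4,7,8,9} → only 3 remains.
R4C8 = 6: row 4 has {1,2,3,4,5,7,8,9}; col 8 has {1,2,3,4,5,7,8,9}; box has {1,2,3,4,7,8,9} → only 6 remains.
R6C7 = 5: row 6 has {1,2,3,4,6,7,8,9}; col 7 has {2,3,4,6,8,9}; box has {1,2,3,4,6,7,8,9} → only 5 remains.
R7C3 = 2: row 7 has {1,4,5,8,9}; col 3 has {1,3,4,5,6,7,8,9}; box has {1,3,4,5,6,7,8,9} → only 2 remains.
R7C6 = 3: row 7 has {1,2,4,5,8,9}; col 6 has {1,2,5,6,7,8,9}; box has {1,2,4,5,7,8,9} → only 3 remains.
R7C7 = 7: row 7 has {1,2,3,4,5,8,9}; col 7 has {2,3,4,5,6,8,9}; box has {1,2,3,4,5,6,8,9} → only 7 remains.
R1C7 = 1: row 1 has {2,3,4,5,6,7,8,9}; col 7 has {2,3,4,5,6,7,8,9}; box has {2,3,4,5,6,7,8,9} → only 1 remains.
R3C5 = 3: row 3 has {1,2,5,6,7,8,9}; col 5 has {1,2,4,5,7,8,9}; box has {1,2,5,6,7,8,9} → only 3 remains.
R3C6 = 4: row 3 has {1,2,3,5,6,7,8,9}; col 6 has {1,2,3,5,6,7,8,9}; box has {1,2,3,5,6,7,8,9} → only 4 remains.
R7C5 = 6: row 7 has {1,2,3,4,5,7,8,9}; col 5 has {1,2,3,4,5,7,8,9}; box has {1,2,3,4,5,7,8,9} → only 6 remains.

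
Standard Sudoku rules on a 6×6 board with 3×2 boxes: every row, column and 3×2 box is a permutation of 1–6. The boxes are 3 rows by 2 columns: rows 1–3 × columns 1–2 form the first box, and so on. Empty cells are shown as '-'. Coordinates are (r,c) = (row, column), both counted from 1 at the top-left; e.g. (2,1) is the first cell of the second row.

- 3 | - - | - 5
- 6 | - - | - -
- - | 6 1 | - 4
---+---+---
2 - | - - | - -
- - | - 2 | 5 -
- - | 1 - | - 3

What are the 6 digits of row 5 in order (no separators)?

314256

(1,4) = 4 (sole candidate).
(3,1) = 5 (sole candidate).
(3,2) = 2 (sole candidate).
(3,5) = 3 (sole candidate).
(1,1) = 1 (sole candidate).
(1,3) = 2 (sole candidate).
(1,5) = 6 (sole candidate).
(2,1) = 4 (sole candidate).
(6,1) = 6 (sole candidate).
(6,4) = 5 (sole candidate).
(2,4) = 3 (sole candidate).
(4,4) = 6 (sole candidate).
(4,6) = 1 (sole candidate).
(5,1) = 3: row 5 has {2,5}; col 1 has {1,2,4,5,6}; box has {2,6} → only 3 remains.
(5,3) = 4: row 5 has {2,3,5}; col 3 has {1,2,6}; box has {1,2,5,6} → only 4 remains.
(5,6) = 6: row 5 has {2,3,4,5}; col 6 has {1,3,4,5}; box has {1,3,5} → only 6 remains.
(6,2) = 4 (sole candidate).
(6,5) = 2 (sole candidate).
(2,3) = 5 (sole candidate).
(2,5) = 1 (sole candidate).
(2,6) = 2 (sole candidate).
(4,2) = 5 (sole candidate).
(4,3) = 3 (sole candidate).
(4,5) = 4 (sole candidate).
(5,2) = 1: row 5 has {2,3,4,5,6}; col 2 has {2,3,4,5,6}; box has {2,3,4,5,6} → only 1 remains.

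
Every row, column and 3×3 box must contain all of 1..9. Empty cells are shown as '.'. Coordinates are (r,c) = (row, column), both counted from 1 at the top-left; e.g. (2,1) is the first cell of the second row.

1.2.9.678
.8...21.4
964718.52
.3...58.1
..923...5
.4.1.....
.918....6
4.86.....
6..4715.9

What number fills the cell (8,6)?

(1,2) = 5 (sole candidate).
(1,4) = 3 (sole candidate).
(1,6) = 4 (sole candidate).
(2,4) = 5 (sole candidate).
(2,5) = 6 (sole candidate).
(3,7) = 3 (sole candidate).
(4,4) = 9 (sole candidate).
(4,5) = 4 (sole candidate).
(6,5) = 8 (sole candidate).
(7,6) = 3 (sole candidate).
(8,6) = 9: row 8 has {4,6,8}; col 6 has {1,2,3,4,5,8}; box has {1,3,4,6,7,8} → only 9 remains.

9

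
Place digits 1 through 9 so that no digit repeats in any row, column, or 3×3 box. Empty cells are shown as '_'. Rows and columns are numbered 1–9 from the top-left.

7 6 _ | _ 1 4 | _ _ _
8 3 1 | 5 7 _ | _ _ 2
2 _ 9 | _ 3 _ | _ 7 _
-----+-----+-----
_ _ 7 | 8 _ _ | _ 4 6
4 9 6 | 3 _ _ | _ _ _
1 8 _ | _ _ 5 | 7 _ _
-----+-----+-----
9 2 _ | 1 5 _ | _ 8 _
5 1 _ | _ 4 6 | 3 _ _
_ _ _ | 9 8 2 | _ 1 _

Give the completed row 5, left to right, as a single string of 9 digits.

row 1, column 3 = 5 (sole candidate).
row 1, column 4 = 2 (sole candidate).
row 2, column 6 = 9 (sole candidate).
row 2, column 8 = 6 (sole candidate).
row 3, column 2 = 4 (sole candidate).
row 3, column 4 = 6 (sole candidate).
row 3, column 6 = 8 (sole candidate).
row 4, column 1 = 3 (sole candidate).
row 4, column 2 = 5 (sole candidate).
row 4, column 6 = 1 (sole candidate).
row 5, column 5 = 2: row 5 has {3,4,6,9}; col 5 has {1,3,4,5,7,8}; box has {1,3,5,8} → only 2 remains.
row 5, column 6 = 7: row 5 has {2,3,4,6,9}; col 6 has {1,2,4,5,6,8,9}; box has {1,2,3,5,8} → only 7 remains.
row 5, column 8 = 5: row 5 has {2,3,4,6,7,9}; col 8 has {1,4,6,7,8}; box has {4,6,7} → only 5 remains.
row 6, column 3 = 2 (sole candidate).
row 6, column 4 = 4 (sole candidate).
row 7, column 6 = 3 (sole candidate).
row 8, column 3 = 8 (sole candidate).
row 8, column 4 = 7 (sole candidate).
row 8, column 9 = 9 (sole candidate).
row 9, column 1 = 6 (sole candidate).
row 9, column 2 = 7 (sole candidate).
row 2, column 7 = 4 (sole candidate).
row 4, column 5 = 9 (sole candidate).
row 4, column 7 = 2 (sole candidate).
row 6, column 5 = 6 (sole candidate).
row 6, column 9 = 3 (sole candidate).
row 7, column 3 = 4 (sole candidate).
row 7, column 7 = 6 (sole candidate).
row 7, column 9 = 7 (sole candidate).
row 8, column 8 = 2 (sole candidate).
row 9, column 3 = 3 (sole candidate).
row 9, column 7 = 5 (sole candidate).
row 9, column 9 = 4 (sole candidate).
row 1, column 9 = 8 (sole candidate).
row 3, column 7 = 1 (sole candidate).
row 3, column 9 = 5 (sole candidate).
row 5, column 7 = 8: row 5 has {2,3,4,5,6,7,9}; col 7 has {1,2,3,4,5,6,7}; box has {2,3,4,5,6,7} → only 8 remains.
row 5, column 9 = 1: row 5 has {2,3,4,5,6,7,8,9}; col 9 has {2,3,4,5,6,7,8,9}; box has {2,3,4,5,6,7,8} → only 1 remains.

496327851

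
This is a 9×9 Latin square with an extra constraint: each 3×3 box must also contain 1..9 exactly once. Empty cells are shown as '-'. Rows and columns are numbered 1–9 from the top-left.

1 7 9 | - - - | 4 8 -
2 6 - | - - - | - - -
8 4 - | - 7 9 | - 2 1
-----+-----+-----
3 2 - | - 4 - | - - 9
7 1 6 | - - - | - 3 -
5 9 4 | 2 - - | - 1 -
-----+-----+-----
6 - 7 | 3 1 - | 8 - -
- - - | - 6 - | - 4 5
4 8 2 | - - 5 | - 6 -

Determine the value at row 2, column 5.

row 4, column 3 = 8 (sole candidate).
row 5, column 6 = 8 (sole candidate).
row 6, column 5 = 3 (sole candidate).
row 7, column 2 = 5 (sole candidate).
row 7, column 8 = 9 (sole candidate).
row 7, column 9 = 2 (sole candidate).
row 8, column 1 = 9 (sole candidate).
row 8, column 2 = 3 (sole candidate).
row 8, column 3 = 1 (sole candidate).
row 8, column 7 = 7 (sole candidate).
row 9, column 5 = 9 (sole candidate).
row 9, column 9 = 3 (sole candidate).
row 1, column 9 = 6 (sole candidate).
row 2, column 9 = 7 (sole candidate).
row 5, column 5 = 5 (sole candidate).
row 5, column 7 = 2 (sole candidate).
row 5, column 9 = 4 (sole candidate).
row 6, column 7 = 6 (sole candidate).
row 6, column 9 = 8 (sole candidate).
row 7, column 6 = 4 (sole candidate).
row 8, column 4 = 8 (sole candidate).
row 8, column 6 = 2 (sole candidate).
row 9, column 4 = 7 (sole candidate).
row 9, column 7 = 1 (sole candidate).
row 1, column 4 = 5 (sole candidate).
row 1, column 5 = 2 (sole candidate).
row 1, column 6 = 3 (sole candidate).
row 2, column 5 = 8: row 2 has {2,6,7}; col 5 has {1,2,3,4,5,6,7,9}; box has {2,3,5,7,9} → only 8 remains.

8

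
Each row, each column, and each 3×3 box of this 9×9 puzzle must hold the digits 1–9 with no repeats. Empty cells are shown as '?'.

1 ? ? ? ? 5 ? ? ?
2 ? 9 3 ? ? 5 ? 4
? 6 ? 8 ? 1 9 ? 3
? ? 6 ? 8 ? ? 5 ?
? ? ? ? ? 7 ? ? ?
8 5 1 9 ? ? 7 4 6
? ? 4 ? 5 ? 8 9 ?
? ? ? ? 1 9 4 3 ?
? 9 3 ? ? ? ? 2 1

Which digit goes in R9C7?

R2C6 = 6: row 2 has {2,3,4,5,9}; col 6 has {1,5,7,9}; box has {1,3,5,8} → only 6 remains.
R3C8 = 7: row 3 has {1,3,6,8,9}; col 8 has {2,3,4,5,9}; box has {3,4,5,9} → only 7 remains.
R5C3 = 2: row 5 has {7}; col 3 has {1,3,4,6,9}; box has {1,5,6,8} → only 2 remains.
R7C9 = 7: row 7 has {4,5,8,9}; col 9 has {1,3,4,6}; box has {1,2,3,4,8,9} → only 7 remains.
R8C9 = 5: row 8 has {1,3,4,9}; col 9 has {1,3,4,6,7}; box has {1,2,3,4,7,8,9} → only 5 remains.
R9C7 = 6: row 9 has {1,2,3,9}; col 7 has {4,5,7,8,9}; box has {1,2,3,4,5,7,8,9} → only 6 remains.

6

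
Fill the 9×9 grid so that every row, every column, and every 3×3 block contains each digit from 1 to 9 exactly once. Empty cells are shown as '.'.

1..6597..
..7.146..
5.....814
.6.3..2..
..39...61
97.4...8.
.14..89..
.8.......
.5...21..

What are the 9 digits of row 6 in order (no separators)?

r9c4 = 7 (sole candidate).
r3c4 = 2 (sole candidate).
r7c4 = 5 (sole candidate).
r8c4 = 1 (sole candidate).
r2c4 = 8 (sole candidate).
r1c3 = 8 (hidden single in row 1).
r1c2 = 4 (hidden single in row 1).
r5c2 = 2 (sole candidate).
r3c3 = 6 (hidden single in row 3).
r9c3 = 9 (sole candidate).
r8c3 = 2 (sole candidate).
r3c2 = 9 (hidden single in row 3).
r2c2 = 3 (sole candidate).
r2c1 = 2 (sole candidate).
r6c5 = 2: in row 6, 2 can only go here (every other open cell in that row sees a 2).
r6c6 = 6: in row 6, 6 can only go here (every other open cell in that row sees a 6).
r8c6 = 3 (sole candidate).
r3c6 = 7 (sole candidate).
r5c6 = 5 (sole candidate).
r5c7 = 4 (sole candidate).
r7c5 = 6 (sole candidate).
r8c7 = 5 (sole candidate).
r9c5 = 4 (sole candidate).
r9c8 = 3 (sole candidate).
r1c8 = 2 (sole candidate).
r1c9 = 3 (sole candidate).
r3c5 = 3 (sole candidate).
r4c6 = 1 (sole candidate).
r5c1 = 8 (sole candidate).
r5c5 = 7 (sole candidate).
r6c7 = 3: row 6 has {2,4,6,7,8,9}; col 7 has {1,2,4,5,6,7,8,9}; box has {1,2,4,6,8} → only 3 remains.
r6c9 = 5: row 6 has {2,3,4,6,7,8,9}; col 9 has {1,3,4}; box has {1,2,3,4,6,8} → only 5 remains.
r7c8 = 7 (sole candidate).
r7c9 = 2 (sole candidate).
r8c5 = 9 (sole candidate).
r8c8 = 4 (sole candidate).
r8c9 = 6 (sole candidate).
r9c1 = 6 (sole candidate).
r9c9 = 8 (sole candidate).
r2c9 = 9 (sole candidate).
r4c1 = 4 (sole candidate).
r4c3 = 5 (sole candidate).
r4c5 = 8 (sole candidate).
r4c8 = 9 (sole candidate).
r4c9 = 7 (sole candidate).
r6c3 = 1: row 6 has {2,3,4,5,6,7,8,9}; col 3 has {2,3,4,5,6,7,8,9}; box has {2,3,4,5,6,7,8,9} → only 1 remains.

971426385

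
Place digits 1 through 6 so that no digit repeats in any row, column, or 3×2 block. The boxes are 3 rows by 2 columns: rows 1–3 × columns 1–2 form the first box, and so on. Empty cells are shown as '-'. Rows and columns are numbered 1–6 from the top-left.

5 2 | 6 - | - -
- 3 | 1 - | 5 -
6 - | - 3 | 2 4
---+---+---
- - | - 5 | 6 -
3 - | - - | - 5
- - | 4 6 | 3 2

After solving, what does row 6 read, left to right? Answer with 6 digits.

154632

row 1, column 4 = 4 (sole candidate).
row 1, column 5 = 1 (sole candidate).
row 1, column 6 = 3 (sole candidate).
row 2, column 1 = 4 (sole candidate).
row 2, column 4 = 2 (sole candidate).
row 2, column 6 = 6 (sole candidate).
row 3, column 2 = 1 (sole candidate).
row 3, column 3 = 5 (sole candidate).
row 4, column 2 = 4 (sole candidate).
row 4, column 6 = 1 (sole candidate).
row 5, column 2 = 6 (sole candidate).
row 5, column 3 = 2 (sole candidate).
row 5, column 4 = 1 (sole candidate).
row 5, column 5 = 4 (sole candidate).
row 6, column 1 = 1: row 6 has {2,3,4,6}; col 1 has {3,4,5,6}; box has {3,4,6} → only 1 remains.
row 6, column 2 = 5: row 6 has {1,2,3,4,6}; col 2 has {1,2,3,4,6}; box has {1,3,4,6} → only 5 remains.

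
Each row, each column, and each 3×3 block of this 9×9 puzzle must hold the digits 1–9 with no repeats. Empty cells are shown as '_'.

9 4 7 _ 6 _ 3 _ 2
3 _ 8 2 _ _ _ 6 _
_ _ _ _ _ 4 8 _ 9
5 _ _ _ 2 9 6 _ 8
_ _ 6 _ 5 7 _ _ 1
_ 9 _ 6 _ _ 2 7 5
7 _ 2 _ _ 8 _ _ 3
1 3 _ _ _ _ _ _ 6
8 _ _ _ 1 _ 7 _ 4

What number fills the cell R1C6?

1

R2C9 = 7: row 2 has {2,3,6,8}; col 9 has {1,2,3,4,5,6,8,9}; box has {2,3,6,8,9} → only 7 remains.
R6C1 = 4: row 6 has {2,5,6,7,9}; col 1 has {1,3,5,7,8,9}; box has {5,6,9} → only 4 remains.
R2C5 = 9: row 2 has {2,3,6,7,8}; col 5 has {1,2,5,6}; box has {2,4,6} → only 9 remains.
R5C1 = 2: row 5 has {1,5,6,7}; col 1 has {1,3,4,5,7,8,9}; box has {4,5,6,9} → only 2 remains.
R5C2 = 8: row 5 has {1,2,5,6,7}; col 2 has {3,4,9}; box has {2,4,5,6,9} → only 8 remains.
R7C5 = 4: row 7 has {2,3,7,8}; col 5 has {1,2,5,6,9}; box has {1,8} → only 4 remains.
R8C5 = 7: row 8 has {1,3,6}; col 5 has {1,2,4,5,6,9}; box has {1,4,8} → only 7 remains.
R3C1 = 6: row 3 has {4,8,9}; col 1 has {1,2,3,4,5,7,8,9}; box has {3,4,7,8,9} → only 6 remains.
R3C5 = 3: row 3 has {4,6,8,9}; col 5 has {1,2,4,5,6,7,9}; box has {2,4,6,9} → only 3 remains.
R6C5 = 8: row 6 has {2,4,5,6,7,9}; col 5 has {1,2,3,4,5,6,7,9}; box has {2,5,6,7,9} → only 8 remains.
R1C4 = 8: in row 1, 8 can only go here (every other open cell in that row sees an 8).
R2C7 = 4: in row 2, 4 can only go here (every other open cell in that row sees a 4).
R5C7 = 9: row 5 has {1,2,5,6,7,8}; col 7 has {2,3,4,6,7,8}; box has {1,2,5,6,7,8} → only 9 remains.
R8C7 = 5: row 8 has {1,3,6,7}; col 7 has {2,3,4,6,7,8,9}; box has {3,4,6,7} → only 5 remains.
R7C7 = 1: row 7 has {2,3,4,7,8}; col 7 has {2,3,4,5,6,7,8,9}; box has {3,4,5,6,7} → only 1 remains.
R7C8 = 9: row 7 has {1,2,3,4,7,8}; col 8 has {6,7}; box has {1,3,4,5,6,7} → only 9 remains.
R8C4 = 9: row 8 has {1,3,5,6,7}; col 4 has {2,6,8}; box has {1,4,7,8} → only 9 remains.
R8C6 = 2: row 8 has {1,3,5,6,7,9}; col 6 has {4,7,8,9}; box has {1,4,7,8,9} → only 2 remains.
R8C8 = 8: row 8 has {1,2,3,5,6,7,9}; col 8 has {6,7,9}; box has {1,3,4,5,6,7,9} → only 8 remains.
R9C8 = 2: row 9 has {1,4,7,8}; col 8 has {6,7,8,9}; box has {1,3,4,5,6,7,8,9} → only 2 remains.
R7C4 = 5: row 7 has {1,2,3,4,7,8,9}; col 4 has {2,6,8,9}; box has {1,2,4,7,8,9} → only 5 remains.
R8C3 = 4: row 8 has {1,2,3,5,6,7,8,9}; col 3 has {2,6,7,8}; box has {1,2,3,7,8} → only 4 remains.
R9C4 = 3: row 9 has {1,2,4,7,8}; col 4 has {2,5,6,8,9}; box has {1,2,4,5,7,8,9} → only 3 remains.
R9C6 = 6: row 9 has {1,2,3,4,7,8}; col 6 has {2,4,7,8,9}; box has {1,2,3,4,5,7,8,9} → only 6 remains.
R5C4 = 4: row 5 has {1,2,5,6,7,8,9}; col 4 has {2,3,5,6,8,9}; box has {2,5,6,7,8,9} → only 4 remains.
R5C8 = 3: row 5 has {1,2,4,5,6,7,8,9}; col 8 has {2,6,7,8,9}; box has {1,2,5,6,7,8,9} → only 3 remains.
R7C2 = 6: row 7 has {1,2,3,4,5,7,8,9}; col 2 has {3,4,8,9}; box has {1,2,3,4,7,8} → only 6 remains.
R9C2 = 5: row 9 has {1,2,3,4,6,7,8}; col 2 has {3,4,6,8,9}; box has {1,2,3,4,6,7,8} → only 5 remains.
R9C3 = 9: row 9 has {1,2,3,4,5,6,7,8}; col 3 has {2,4,6,7,8}; box has {1,2,3,4,5,6,7,8} → only 9 remains.
R2C2 = 1: row 2 has {2,3,4,6,7,8,9}; col 2 has {3,4,5,6,8,9}; box has {3,4,6,7,8,9} → only 1 remains.
R2C6 = 5: row 2 has {1,2,3,4,6,7,8,9}; col 6 has {2,4,6,7,8,9}; box has {2,3,4,6,8,9} → only 5 remains.
R3C2 = 2: row 3 has {3,4,6,8,9}; col 2 has {1,3,4,5,6,8,9}; box has {1,3,4,6,7,8,9} → only 2 remains.
R3C3 = 5: row 3 has {2,3,4,6,8,9}; col 3 has {2,4,6,7,8,9}; box has {1,2,3,4,6,7,8,9} → only 5 remains.
R3C8 = 1: row 3 has {2,3,4,5,6,8,9}; col 8 has {2,3,6,7,8,9}; box has {2,3,4,6,7,8,9} → only 1 remains.
R4C2 = 7: row 4 has {2,5,6,8,9}; col 2 has {1,2,3,4,5,6,8,9}; box has {2,4,5,6,8,9} → only 7 remains.
R4C4 = 1: row 4 has {2,5,6,7,8,9}; col 4 has {2,3,4,5,6,8,9}; box has {2,4,5,6,7,8,9} → only 1 remains.
R4C8 = 4: row 4 has {1,2,5,6,7,8,9}; col 8 has {1,2,3,6,7,8,9}; box has {1,2,3,5,6,7,8,9} → only 4 remains.
R6C6 = 3: row 6 has {2,4,5,6,7,8,9}; col 6 has {2,4,5,6,7,8,9}; box has {1,2,4,5,6,7,8,9} → only 3 remains.
R1C6 = 1: row 1 has {2,3,4,6,7,8,9}; col 6 has {2,3,4,5,6,7,8,9}; box has {2,3,4,5,6,8,9} → only 1 remains.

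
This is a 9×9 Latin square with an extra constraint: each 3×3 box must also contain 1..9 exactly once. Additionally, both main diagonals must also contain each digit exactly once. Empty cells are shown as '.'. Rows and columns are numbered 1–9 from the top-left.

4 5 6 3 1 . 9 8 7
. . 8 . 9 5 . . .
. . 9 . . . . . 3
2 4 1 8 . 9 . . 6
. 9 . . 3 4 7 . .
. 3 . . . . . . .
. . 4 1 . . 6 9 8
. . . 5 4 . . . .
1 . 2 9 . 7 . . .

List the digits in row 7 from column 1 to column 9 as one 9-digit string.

574123698

r1c6 = 2: row 1 has {1,3,4,5,6,7,8,9}; col 6 has {4,5,7,9}; box has {1,3,5,9} → only 2 remains.
r3c1 = 7: row 3 has {3,9}; col 1 has {1,2,4}; box has {4,5,6,8,9} → only 7 remains.
r5c3 = 5: row 5 has {3,4,7,9}; col 3 has {1,2,4,6,8,9}; box has {1,2,3,4,9} → only 5 remains.
r6c3 = 7: row 6 has {3}; col 3 has {1,2,4,5,6,8,9}; box has {1,2,3,4,5,9} → only 7 remains.
r6c6 = 1: row 6 has {3,7}; col 6 has {2,4,5,7,9}; box has {3,4,8,9}; main diagonal has {3,4,6,8,9} → only 1 remains.
r7c2 = 7: row 7 has {1,4,6,8,9}; col 2 has {3,4,5,9}; box has {1,2,4} → only 7 remains.
r7c5 = 2: row 7 has {1,4,6,7,8,9}; col 5 has {1,3,4,9}; box has {1,4,5,7,9} → only 2 remains.
r7c6 = 3: row 7 has {1,2,4,6,7,8,9}; col 6 has {1,2,4,5,7,9}; box has {1,2,4,5,7,9} → only 3 remains.
r8c3 = 3: row 8 has {4,5}; col 3 has {1,2,4,5,6,7,8,9}; box has {1,2,4,7} → only 3 remains.
r9c9 = 5: row 9 has {1,2,7,9}; col 9 has {3,6,7,8}; box has {6,8,9}; main diagonal has {1,3,4,6,8,9} → only 5 remains.
r2c1 = 3: row 2 has {5,8,9}; col 1 has {1,2,4,7}; box has {4,5,6,7,8,9} → only 3 remains.
r2c2 = 2: row 2 has {3,5,8,9}; col 2 has {3,4,5,7,9}; box has {3,4,5,6,7,8,9}; main diagonal has {1,3,4,5,6,8,9} → only 2 remains.
r2c8 = 6: row 2 has {2,3,5,8,9}; col 8 has {8,9}; box has {3,7,8,9}; anti-diagonal has {1,3,4,7,9} → only 6 remains.
r3c2 = 1: row 3 has {3,7,9}; col 2 has {2,3,4,5,7,9}; box has {2,3,4,5,6,7,8,9} → only 1 remains.
r6c4 = 2: row 6 has {1,3,7}; col 4 has {1,3,5,8,9}; box has {1,3,4,8,9}; anti-diagonal has {1,3,4,6,7,9} → only 2 remains.
r7c1 = 5: row 7 has {1,2,3,4,6,7,8,9}; col 1 has {1,2,3,4,7}; box has {1,2,3,4,7} → only 5 remains.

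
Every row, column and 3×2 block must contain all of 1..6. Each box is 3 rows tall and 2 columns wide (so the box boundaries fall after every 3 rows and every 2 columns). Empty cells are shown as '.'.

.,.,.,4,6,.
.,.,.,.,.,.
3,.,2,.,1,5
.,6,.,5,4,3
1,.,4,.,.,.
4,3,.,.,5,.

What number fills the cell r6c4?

2

r1c6 = 2: row 1 has {4,6}; col 6 has {3,5}; box has {1,5,6} → only 2 remains.
r2c5 = 3: row 2 has {}; col 5 has {1,4,5,6}; box has {1,2,5,6} → only 3 remains.
r2c6 = 4: row 2 has {3}; col 6 has {2,3,5}; box has {1,2,3,5,6} → only 4 remains.
r3c2 = 4: row 3 has {1,2,3,5}; col 2 has {3,6}; box has {3} → only 4 remains.
r3c4 = 6: row 3 has {1,2,3,4,5}; col 4 has {4,5}; box has {2,4} → only 6 remains.
r4c1 = 2: row 4 has {3,4,5,6}; col 1 has {1,3,4}; box has {1,3,4,6} → only 2 remains.
r4c3 = 1: row 4 has {2,3,4,5,6}; col 3 has {2,4}; box has {4,5} → only 1 remains.
r5c2 = 5: row 5 has {1,4}; col 2 has {3,4,6}; box has {1,2,3,4,6} → only 5 remains.
r5c5 = 2: row 5 has {1,4,5}; col 5 has {1,3,4,5,6}; box has {3,4,5} → only 2 remains.
r5c6 = 6: row 5 has {1,2,4,5}; col 6 has {2,3,4,5}; box has {2,3,4,5} → only 6 remains.
r6c3 = 6: row 6 has {3,4,5}; col 3 has {1,2,4}; box has {1,4,5} → only 6 remains.
r6c4 = 2: row 6 has {3,4,5,6}; col 4 has {4,5,6}; box has {1,4,5,6} → only 2 remains.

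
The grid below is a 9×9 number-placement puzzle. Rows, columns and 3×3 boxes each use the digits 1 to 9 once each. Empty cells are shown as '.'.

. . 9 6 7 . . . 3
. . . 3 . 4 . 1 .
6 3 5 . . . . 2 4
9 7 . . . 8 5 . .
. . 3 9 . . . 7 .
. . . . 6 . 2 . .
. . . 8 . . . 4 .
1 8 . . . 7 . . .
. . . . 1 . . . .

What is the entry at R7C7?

1

R1C7 = 8: row 1 has {3,6,7,9}; col 7 has {2,5}; box has {1,2,3,4} → only 8 remains.
R1C8 = 5: row 1 has {3,6,7,8,9}; col 8 has {1,2,4,7}; box has {1,2,3,4,8} → only 5 remains.
R2C2 = 2: row 2 has {1,3,4}; col 2 has {3,7,8}; box has {3,5,6,9} → only 2 remains.
R3C4 = 1: row 3 has {2,3,4,5,6}; col 4 has {3,6,8,9}; box has {3,4,6,7} → only 1 remains.
R3C6 = 9: row 3 has {1,2,3,4,5,6}; col 6 has {4,7,8}; box has {1,3,4,6,7} → only 9 remains.
R3C7 = 7: row 3 has {1,2,3,4,5,6,9}; col 7 has {2,5,8}; box has {1,2,3,4,5,8} → only 7 remains.
R1C1 = 4: row 1 has {3,5,6,7,8,9}; col 1 has {1,6,9}; box has {2,3,5,6,9} → only 4 remains.
R1C2 = 1: row 1 has {3,4,5,6,7,8,9}; col 2 has {2,3,7,8}; box has {2,3,4,5,6,9} → only 1 remains.
R1C6 = 2: row 1 has {1,3,4,5,6,7,8,9}; col 6 has {4,7,8,9}; box has {1,3,4,6,7,9} → only 2 remains.
R3C5 = 8: row 3 has {1,2,3,4,5,6,7,9}; col 5 has {1,6,7}; box has {1,2,3,4,6,7,9} → only 8 remains.
R2C5 = 5: row 2 has {1,2,3,4}; col 5 has {1,6,7,8}; box has {1,2,3,4,6,7,8,9} → only 5 remains.
R6C4 = 7: in row 6, 7 can only go here (every other open cell in that row sees a 7).
R5C7 = 4: in column 7, 4 can only go here (every other open cell in that column sees a 4).
R5C5 = 2: row 5 has {3,4,7,9}; col 5 has {1,5,6,7,8}; box has {6,7,8,9} → only 2 remains.
R4C4 = 4: row 4 has {5,7,8,9}; col 4 has {1,3,6,7,8,9}; box has {2,6,7,8,9} → only 4 remains.
R4C5 = 3: row 4 has {4,5,7,8,9}; col 5 has {1,2,5,6,7,8}; box has {2,4,6,7,8,9} → only 3 remains.
R4C8 = 6: row 4 has {3,4,5,7,8,9}; col 8 has {1,2,4,5,7}; box has {2,4,5,7} → only 6 remains.
R4C9 = 1: row 4 has {3,4,5,6,7,8,9}; col 9 has {3,4}; box has {2,4,5,6,7} → only 1 remains.
R5C9 = 8: row 5 has {2,3,4,7,9}; col 9 has {1,3,4}; box has {1,2,4,5,6,7} → only 8 remains.
R6C9 = 9: row 6 has {2,6,7}; col 9 has {1,3,4,8}; box has {1,2,4,5,6,7,8} → only 9 remains.
R7C5 = 9: row 7 has {4,8}; col 5 has {1,2,3,5,6,7,8}; box has {1,7,8} → only 9 remains.
R8C5 = 4: row 8 has {1,7,8}; col 5 has {1,2,3,5,6,7,8,9}; box has {1,7,8,9} → only 4 remains.
R2C9 = 6: row 2 has {1,2,3,4,5}; col 9 has {1,3,4,8,9}; box has {1,2,3,4,5,7,8} → only 6 remains.
R4C3 = 2: row 4 has {1,3,4,5,6,7,8,9}; col 3 has {3,5,9}; box has {3,7,9} → only 2 remains.
R5C1 = 5: row 5 has {2,3,4,7,8,9}; col 1 has {1,4,6,9}; box has {2,3,7,9} → only 5 remains.
R5C2 = 6: row 5 has {2,3,4,5,7,8,9}; col 2 has {1,2,3,7,8}; box has {2,3,5,7,9} → only 6 remains.
R5C6 = 1: row 5 has {2,3,4,5,6,7,8,9}; col 6 has {2,4,7,8,9}; box has {2,3,4,6,7,8,9} → only 1 remains.
R6C1 = 8: row 6 has {2,6,7,9}; col 1 has {1,4,5,6,9}; box has {2,3,5,6,7,9} → only 8 remains.
R6C2 = 4: row 6 has {2,6,7,8,9}; col 2 has {1,2,3,6,7,8}; box has {2,3,5,6,7,8,9} → only 4 remains.
R6C3 = 1: row 6 has {2,4,6,7,8,9}; col 3 has {2,3,5,9}; box has {2,3,4,5,6,7,8,9} → only 1 remains.
R6C6 = 5: row 6 has {1,2,4,6,7,8,9}; col 6 has {1,2,4,7,8,9}; box has {1,2,3,4,6,7,8,9} → only 5 remains.
R6C8 = 3: row 6 has {1,2,4,5,6,7,8,9}; col 8 has {1,2,4,5,6,7}; box has {1,2,4,5,6,7,8,9} → only 3 remains.
R7C2 = 5: row 7 has {4,8,9}; col 2 has {1,2,3,4,6,7,8}; box has {1,8} → only 5 remains.
R8C3 = 6: row 8 has {1,4,7,8}; col 3 has {1,2,3,5,9}; box has {1,5,8} → only 6 remains.
R8C8 = 9: row 8 has {1,4,6,7,8}; col 8 has {1,2,3,4,5,6,7}; box has {4} → only 9 remains.
R9C2 = 9: row 9 has {1}; col 2 has {1,2,3,4,5,6,7,8}; box has {1,5,6,8} → only 9 remains.
R9C8 = 8: row 9 has {1,9}; col 8 has {1,2,3,4,5,6,7,9}; box has {4,9} → only 8 remains.
R2C1 = 7: row 2 has {1,2,3,4,5,6}; col 1 has {1,4,5,6,8,9}; box has {1,2,3,4,5,6,9} → only 7 remains.
R2C3 = 8: row 2 has {1,2,3,4,5,6,7}; col 3 has {1,2,3,5,6,9}; box has {1,2,3,4,5,6,7,9} → only 8 remains.
R2C7 = 9: row 2 has {1,2,3,4,5,6,7,8}; col 7 has {2,4,5,7,8}; box has {1,2,3,4,5,6,7,8} → only 9 remains.
R7C3 = 7: row 7 has {4,5,8,9}; col 3 has {1,2,3,5,6,8,9}; box has {1,5,6,8,9} → only 7 remains.
R7C9 = 2: row 7 has {4,5,7,8,9}; col 9 has {1,3,4,6,8,9}; box has {4,8,9} → only 2 remains.
R8C7 = 3: row 8 has {1,4,6,7,8,9}; col 7 has {2,4,5,7,8,9}; box has {2,4,8,9} → only 3 remains.
R8C9 = 5: row 8 has {1,3,4,6,7,8,9}; col 9 has {1,2,3,4,6,8,9}; box has {2,3,4,8,9} → only 5 remains.
R9C3 = 4: row 9 has {1,8,9}; col 3 has {1,2,3,5,6,7,8,9}; box has {1,5,6,7,8,9} → only 4 remains.
R9C7 = 6: row 9 has {1,4,8,9}; col 7 has {2,3,4,5,7,8,9}; box has {2,3,4,5,8,9} → only 6 remains.
R9C9 = 7: row 9 has {1,4,6,8,9}; col 9 has {1,2,3,4,5,6,8,9}; box has {2,3,4,5,6,8,9} → only 7 remains.
R7C1 = 3: row 7 has {2,4,5,7,8,9}; col 1 has {1,4,5,6,7,8,9}; box has {1,4,5,6,7,8,9} → only 3 remains.
R7C6 = 6: row 7 has {2,3,4,5,7,8,9}; col 6 has {1,2,4,5,7,8,9}; box has {1,4,7,8,9} → only 6 remains.
R7C7 = 1: row 7 has {2,3,4,5,6,7,8,9}; col 7 has {2,3,4,5,6,7,8,9}; box has {2,3,4,5,6,7,8,9} → only 1 remains.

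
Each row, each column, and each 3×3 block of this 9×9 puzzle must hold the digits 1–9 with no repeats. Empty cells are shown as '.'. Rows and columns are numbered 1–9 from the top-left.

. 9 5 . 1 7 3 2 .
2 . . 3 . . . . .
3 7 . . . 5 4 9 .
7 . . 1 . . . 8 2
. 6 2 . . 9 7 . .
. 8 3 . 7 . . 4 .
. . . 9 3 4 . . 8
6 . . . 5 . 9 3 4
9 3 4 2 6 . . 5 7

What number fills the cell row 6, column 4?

row 1, column 9 = 6 (sole candidate).
row 3, column 9 = 1 (sole candidate).
row 4, column 3 = 9 (sole candidate).
row 4, column 5 = 4 (sole candidate).
row 5, column 5 = 8 (sole candidate).
row 5, column 8 = 1 (sole candidate).
row 7, column 8 = 6 (sole candidate).
row 9, column 7 = 1 (sole candidate).
row 2, column 5 = 9 (sole candidate).
row 2, column 8 = 7 (sole candidate).
row 2, column 9 = 5 (sole candidate).
row 3, column 5 = 2 (sole candidate).
row 4, column 2 = 5 (sole candidate).
row 4, column 7 = 6 (sole candidate).
row 5, column 1 = 4 (sole candidate).
row 5, column 4 = 5 (sole candidate).
row 5, column 9 = 3 (sole candidate).
row 6, column 1 = 1 (sole candidate).
row 6, column 4 = 6: row 6 has {1,3,4,7,8}; col 4 has {1,2,3,5,9}; box has {1,4,5,7,8,9} → only 6 remains.

6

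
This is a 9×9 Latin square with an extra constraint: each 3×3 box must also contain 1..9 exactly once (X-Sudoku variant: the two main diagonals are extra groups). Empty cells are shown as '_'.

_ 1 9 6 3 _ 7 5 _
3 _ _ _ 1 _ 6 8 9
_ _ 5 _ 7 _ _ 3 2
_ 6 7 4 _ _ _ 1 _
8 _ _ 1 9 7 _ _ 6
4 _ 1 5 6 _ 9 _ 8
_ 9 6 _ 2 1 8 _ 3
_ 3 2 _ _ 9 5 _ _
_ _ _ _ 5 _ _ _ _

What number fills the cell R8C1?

R1C1 = 2: row 1 has {1,3,5,6,7,9}; col 1 has {3,4,8}; box has {1,3,5,9}; main diagonal has {4,5,8,9} → only 2 remains.
R1C9 = 4: row 1 has {1,2,3,5,6,7,9}; col 9 has {2,3,6,8,9}; box has {2,3,5,6,7,8,9}; anti-diagonal has {3,5,6,8,9} → only 4 remains.
R2C2 = 7: row 2 has {1,3,6,8,9}; col 2 has {1,3,6,9}; box has {1,2,3,5,9}; main diagonal has {2,4,5,8,9} → only 7 remains.
R2C3 = 4: row 2 has {1,3,6,7,8,9}; col 3 has {1,2,5,6,7,9}; box has {1,2,3,5,7,9} → only 4 remains.
R2C4 = 2: row 2 has {1,3,4,6,7,8,9}; col 4 has {1,4,5,6}; box has {1,3,6,7} → only 2 remains.
R2C6 = 5: row 2 has {1,2,3,4,6,7,8,9}; col 6 has {1,7,9}; box has {1,2,3,6,7} → only 5 remains.
R3C1 = 6: row 3 has {2,3,5,7}; col 1 has {2,3,4,8}; box has {1,2,3,4,5,7,9} → only 6 remains.
R3C2 = 8: row 3 has {2,3,5,6,7}; col 2 has {1,3,6,7,9}; box has {1,2,3,4,5,6,7,9} → only 8 remains.
R3C4 = 9: row 3 has {2,3,5,6,7,8}; col 4 has {1,2,4,5,6}; box has {1,2,3,5,6,7} → only 9 remains.
R3C6 = 4: row 3 has {2,3,5,6,7,8,9}; col 6 has {1,5,7,9}; box has {1,2,3,5,6,7,9} → only 4 remains.
R3C7 = 1: row 3 has {2,3,4,5,6,7,8,9}; col 7 has {5,6,7,8,9}; box has {2,3,4,5,6,7,8,9}; anti-diagonal has {3,4,5,6,8,9} → only 1 remains.
R4C5 = 8: row 4 has {1,4,6,7}; col 5 has {1,2,3,5,6,7,9}; box has {1,4,5,6,7,9} → only 8 remains.
R4C6 = 2: row 4 has {1,4,6,7,8}; col 6 has {1,4,5,7,9}; box has {1,4,5,6,7,8,9}; anti-diagonal has {1,3,4,5,6,8,9} → only 2 remains.
R4C7 = 3: row 4 has {1,2,4,6,7,8}; col 7 has {1,5,6,7,8,9}; box has {1,6,8,9} → only 3 remains.
R4C9 = 5: row 4 has {1,2,3,4,6,7,8}; col 9 has {2,3,4,6,8,9}; box has {1,3,6,8,9} → only 5 remains.
R5C3 = 3: row 5 has {1,6,7,8,9}; col 3 has {1,2,4,5,6,7,9}; box has {1,4,6,7,8} → only 3 remains.
R6C2 = 2: row 6 has {1,4,5,6,8,9}; col 2 has {1,3,6,7,8,9}; box has {1,3,4,6,7,8} → only 2 remains.
R6C6 = 3: row 6 has {1,2,4,5,6,8,9}; col 6 has {1,2,4,5,7,9}; box has {1,2,4,5,6,7,8,9}; main diagonal has {2,4,5,7,8,9} → only 3 remains.
R6C8 = 7: row 6 has {1,2,3,4,5,6,8,9}; col 8 has {1,3,5,8}; box has {1,3,5,6,8,9} → only 7 remains.
R7C4 = 7: row 7 has {1,2,3,6,8,9}; col 4 has {1,2,4,5,6,9}; box has {1,2,5,9} → only 7 remains.
R7C8 = 4: row 7 has {1,2,3,6,7,8,9}; col 8 has {1,3,5,7,8}; box has {3,5,8} → only 4 remains.
R8C4 = 8: row 8 has {2,3,5,9}; col 4 has {1,2,4,5,6,7,9}; box has {1,2,5,7,9} → only 8 remains.
R8C5 = 4: row 8 has {2,3,5,8,9}; col 5 has {1,2,3,5,6,7,8,9}; box has {1,2,5,7,8,9} → only 4 remains.
R8C8 = 6: row 8 has {2,3,4,5,8,9}; col 8 has {1,3,4,5,7,8}; box has {3,4,5,8}; main diagonal has {2,3,4,5,7,8,9} → only 6 remains.
R9C1 = 7: row 9 has {5}; col 1 has {2,3,4,6,8}; box has {2,3,6,9}; anti-diagonal has {1,2,3,4,5,6,8,9} → only 7 remains.
R9C2 = 4: row 9 has {5,7}; col 2 has {1,2,3,6,7,8,9}; box has {2,3,6,7,9} → only 4 remains.
R9C3 = 8: row 9 has {4,5,7}; col 3 has {1,2,3,4,5,6,7,9}; box has {2,3,4,6,7,9} → only 8 remains.
R9C4 = 3: row 9 has {4,5,7,8}; col 4 has {1,2,4,5,6,7,8,9}; box has {1,2,4,5,7,8,9} → only 3 remains.
R9C6 = 6: row 9 has {3,4,5,7,8}; col 6 has {1,2,3,4,5,7,9}; box has {1,2,3,4,5,7,8,9} → only 6 remains.
R9C7 = 2: row 9 has {3,4,5,6,7,8}; col 7 has {1,3,5,6,7,8,9}; box has {3,4,5,6,8} → only 2 remains.
R9C8 = 9: row 9 has {2,3,4,5,6,7,8}; col 8 has {1,3,4,5,6,7,8}; box has {2,3,4,5,6,8} → only 9 remains.
R9C9 = 1: row 9 has {2,3,4,5,6,7,8,9}; col 9 has {2,3,4,5,6,8,9}; box has {2,3,4,5,6,8,9}; main diagonal has {2,3,4,5,6,7,8,9} → only 1 remains.
R1C6 = 8: row 1 has {1,2,3,4,5,6,7,9}; col 6 has {1,2,3,4,5,6,7,9}; box has {1,2,3,4,5,6,7,9} → only 8 remains.
R4C1 = 9: row 4 has {1,2,3,4,5,6,7,8}; col 1 has {2,3,4,6,7,8}; box has {1,2,3,4,6,7,8} → only 9 remains.
R5C2 = 5: row 5 has {1,3,6,7,8,9}; col 2 has {1,2,3,4,6,7,8,9}; box has {1,2,3,4,6,7,8,9} → only 5 remains.
R5C7 = 4: row 5 has {1,3,5,6,7,8,9}; col 7 has {1,2,3,5,6,7,8,9}; box has {1,3,5,6,7,8,9} → only 4 remains.
R5C8 = 2: row 5 has {1,3,4,5,6,7,8,9}; col 8 has {1,3,4,5,6,7,8,9}; box has {1,3,4,5,6,7,8,9} → only 2 remains.
R7C1 = 5: row 7 has {1,2,3,4,6,7,8,9}; col 1 has {2,3,4,6,7,8,9}; box has {2,3,4,6,7,8,9} → only 5 remains.
R8C1 = 1: row 8 has {2,3,4,5,6,8,9}; col 1 has {2,3,4,5,6,7,8,9}; box has {2,3,4,5,6,7,8,9} → only 1 remains.

1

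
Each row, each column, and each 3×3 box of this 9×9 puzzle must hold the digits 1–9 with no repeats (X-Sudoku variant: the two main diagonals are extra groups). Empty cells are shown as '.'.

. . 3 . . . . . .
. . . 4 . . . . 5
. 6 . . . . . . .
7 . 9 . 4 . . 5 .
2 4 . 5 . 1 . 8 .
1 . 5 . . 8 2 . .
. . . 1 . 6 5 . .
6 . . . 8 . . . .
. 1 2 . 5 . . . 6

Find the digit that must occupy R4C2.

8

R5C3 = 6: row 5 has {1,2,4,5,8}; col 3 has {2,3,5,9}; box has {1,2,4,5,7,9} → only 6 remains.
R6C2 = 3: row 6 has {1,2,5,8}; col 2 has {1,4,6}; box has {1,2,4,5,6,7,9} → only 3 remains.
R4C2 = 8: row 4 has {4,5,7,9}; col 2 has {1,3,4,6}; box has {1,2,3,4,5,6,7,9} → only 8 remains.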